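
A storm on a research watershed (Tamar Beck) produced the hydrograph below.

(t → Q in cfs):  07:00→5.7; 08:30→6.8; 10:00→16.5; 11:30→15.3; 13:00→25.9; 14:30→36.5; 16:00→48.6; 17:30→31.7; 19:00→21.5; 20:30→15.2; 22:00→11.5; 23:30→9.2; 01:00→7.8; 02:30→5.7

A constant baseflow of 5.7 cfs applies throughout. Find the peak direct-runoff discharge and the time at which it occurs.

Subtracting baseflow gives direct-runoff ordinates: 0.0, 1.1, 10.8, 9.6, 20.2, 30.8, 42.9, 26.0, 15.8, 9.5, 5.8, 3.5, 2.1, 0.0 cfs.
The maximum is 42.9 cfs, occurring at the reading for t = 16:00.

Q_p = 42.9 cfs at t = 16:00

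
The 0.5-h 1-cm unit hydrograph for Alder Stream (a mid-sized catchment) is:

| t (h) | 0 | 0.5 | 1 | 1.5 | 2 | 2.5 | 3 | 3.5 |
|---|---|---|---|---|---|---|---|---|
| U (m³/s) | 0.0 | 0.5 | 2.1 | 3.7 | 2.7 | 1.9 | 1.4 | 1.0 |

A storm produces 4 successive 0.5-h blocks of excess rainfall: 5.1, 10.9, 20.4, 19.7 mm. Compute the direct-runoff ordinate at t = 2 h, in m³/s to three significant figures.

Q ≈ 10.7 m³/s

By discrete convolution, Q_j = Σ (P_i / 10 mm) · U_{j−i}.
At t = 2 h (j=4): Q = (5.1/10)·2.7 + (10.9/10)·3.7 + (20.4/10)·2.1 + (19.7/10)·0.5 = 10.7 m³/s.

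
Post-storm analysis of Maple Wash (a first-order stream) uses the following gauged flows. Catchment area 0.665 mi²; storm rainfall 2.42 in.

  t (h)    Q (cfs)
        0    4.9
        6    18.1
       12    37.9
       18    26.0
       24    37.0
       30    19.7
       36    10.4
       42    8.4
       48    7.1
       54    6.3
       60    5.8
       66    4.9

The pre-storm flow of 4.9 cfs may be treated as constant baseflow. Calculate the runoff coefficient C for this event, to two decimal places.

ΣQ_DR = 127.7 cfs; V = ΣQ_DR·Δt = 2.758 × 10^6 ft³.
Runoff depth d = V / A = 1.785 in.
C = d / P = 1.785 / 2.42 = 0.74.

C ≈ 0.74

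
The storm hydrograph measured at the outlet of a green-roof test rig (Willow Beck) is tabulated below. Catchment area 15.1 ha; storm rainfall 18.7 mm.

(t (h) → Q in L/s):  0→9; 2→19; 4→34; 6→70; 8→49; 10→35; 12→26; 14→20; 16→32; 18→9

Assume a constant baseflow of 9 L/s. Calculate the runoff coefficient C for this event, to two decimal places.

ΣQ_DR = 213.0 L/s; V = ΣQ_DR·Δt = 1.534 × 10^6 L.
Runoff depth d = V / A = 10.16 mm.
C = d / P = 10.16 / 18.7 = 0.54.

C ≈ 0.54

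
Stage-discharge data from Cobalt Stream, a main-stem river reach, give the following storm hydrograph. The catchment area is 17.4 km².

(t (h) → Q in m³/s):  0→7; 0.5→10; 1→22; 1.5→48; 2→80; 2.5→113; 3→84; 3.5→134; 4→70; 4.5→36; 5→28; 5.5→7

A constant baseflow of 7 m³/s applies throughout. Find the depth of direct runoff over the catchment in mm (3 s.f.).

d ≈ 57.4 mm

Direct runoff: 0.0, 3.0, 15.0, 41.0, 73.0, 106.0, 77.0, 127.0, 63.0, 29.0, 21.0, 0.0 m³/s; ΣQ_DR = 555.0 m³/s.
V = ΣQ_DR · Δt = 555.0 × 1800 s = 9.990 × 10^5 m³.
Over A = 17.4 km², depth = V / A = 57.4 mm.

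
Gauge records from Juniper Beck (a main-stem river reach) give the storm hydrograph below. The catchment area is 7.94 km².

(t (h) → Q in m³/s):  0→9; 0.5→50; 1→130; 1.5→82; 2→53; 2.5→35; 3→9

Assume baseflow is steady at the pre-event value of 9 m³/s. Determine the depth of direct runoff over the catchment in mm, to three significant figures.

Direct runoff: 0.0, 41.0, 121.0, 73.0, 44.0, 26.0, 0.0 m³/s; ΣQ_DR = 305.0 m³/s.
V = ΣQ_DR · Δt = 305.0 × 1800 s = 5.490 × 10^5 m³.
Over A = 7.94 km², depth = V / A = 69.1 mm.

d ≈ 69.1 mm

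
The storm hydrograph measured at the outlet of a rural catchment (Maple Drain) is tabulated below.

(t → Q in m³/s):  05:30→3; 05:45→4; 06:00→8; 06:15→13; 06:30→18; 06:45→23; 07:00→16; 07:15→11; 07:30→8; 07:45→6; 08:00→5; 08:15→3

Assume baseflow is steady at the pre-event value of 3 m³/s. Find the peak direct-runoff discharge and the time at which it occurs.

Subtracting baseflow gives direct-runoff ordinates: 0.0, 1.0, 5.0, 10.0, 15.0, 20.0, 13.0, 8.0, 5.0, 3.0, 2.0, 0.0 m³/s.
The maximum is 20.0 m³/s, occurring at the reading for t = 06:45.

Q_p = 20.0 m³/s at t = 06:45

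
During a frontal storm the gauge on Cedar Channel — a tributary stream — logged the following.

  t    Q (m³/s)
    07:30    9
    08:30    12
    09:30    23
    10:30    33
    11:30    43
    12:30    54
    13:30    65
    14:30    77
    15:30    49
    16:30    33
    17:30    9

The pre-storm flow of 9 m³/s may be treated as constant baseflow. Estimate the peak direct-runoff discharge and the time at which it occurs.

Subtracting baseflow gives direct-runoff ordinates: 0.0, 3.0, 14.0, 24.0, 34.0, 45.0, 56.0, 68.0, 40.0, 24.0, 0.0 m³/s.
The maximum is 68.0 m³/s, occurring at the reading for t = 14:30.

Q_p = 68.0 m³/s at t = 14:30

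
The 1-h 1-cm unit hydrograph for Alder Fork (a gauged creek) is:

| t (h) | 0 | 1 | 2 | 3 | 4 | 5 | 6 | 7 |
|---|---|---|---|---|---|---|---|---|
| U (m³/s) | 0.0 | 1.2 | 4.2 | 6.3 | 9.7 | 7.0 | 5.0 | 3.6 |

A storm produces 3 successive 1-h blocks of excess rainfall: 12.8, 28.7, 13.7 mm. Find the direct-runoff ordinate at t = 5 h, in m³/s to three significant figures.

Q ≈ 45.4 m³/s

By discrete convolution, Q_j = Σ (P_i / 10 mm) · U_{j−i}.
At t = 5 h (j=5): Q = (12.8/10)·7.0 + (28.7/10)·9.7 + (13.7/10)·6.3 = 45.4 m³/s.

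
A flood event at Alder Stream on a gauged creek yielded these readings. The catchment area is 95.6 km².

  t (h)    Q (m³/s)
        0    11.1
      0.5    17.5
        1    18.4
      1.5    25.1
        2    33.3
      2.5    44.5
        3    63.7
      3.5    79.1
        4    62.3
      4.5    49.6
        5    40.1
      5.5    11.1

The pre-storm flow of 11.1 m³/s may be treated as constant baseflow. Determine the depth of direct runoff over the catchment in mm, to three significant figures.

Direct runoff: 0.0, 6.4, 7.3, 14.0, 22.2, 33.4, 52.6, 68.0, 51.2, 38.5, 29.0, 0.0 m³/s; ΣQ_DR = 322.6 m³/s.
V = ΣQ_DR · Δt = 322.6 × 1800 s = 5.807 × 10^5 m³.
Over A = 95.6 km², depth = V / A = 6.07 mm.

d ≈ 6.07 mm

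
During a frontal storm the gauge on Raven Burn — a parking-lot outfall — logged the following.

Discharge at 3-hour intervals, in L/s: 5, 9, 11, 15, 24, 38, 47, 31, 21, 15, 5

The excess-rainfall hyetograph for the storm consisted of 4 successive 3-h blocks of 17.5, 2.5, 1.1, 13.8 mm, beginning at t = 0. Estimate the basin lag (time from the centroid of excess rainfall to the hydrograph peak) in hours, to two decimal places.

t_L ≈ 12.54 h

Centroid of excess rainfall: t_c = Σ P_i·t̄_i / ΣP_i = 5.4628 h (block centres at 1.5, 4.5, 7.5, 10.5 h).
Hydrograph peak occurs at t = 18 h, so basin lag t_L = 18 − 5.4628 = 12.54 h.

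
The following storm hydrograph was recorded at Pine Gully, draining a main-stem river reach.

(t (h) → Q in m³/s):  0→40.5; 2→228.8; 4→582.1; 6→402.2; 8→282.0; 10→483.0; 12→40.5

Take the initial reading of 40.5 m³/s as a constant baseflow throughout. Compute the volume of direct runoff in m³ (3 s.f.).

Direct-runoff ordinates (Q − Q_b): 0.0, 188.3, 541.6, 361.7, 241.5, 442.5, 0.0 m³/s.
ΣQ_DR = 1776 m³/s.
With Δt = 2 h = 7200 s, V = ΣQ_DR · Δt = 1776 × 7200 = 1.28 × 10^7 m³.

V ≈ 1.28 × 10^7 m³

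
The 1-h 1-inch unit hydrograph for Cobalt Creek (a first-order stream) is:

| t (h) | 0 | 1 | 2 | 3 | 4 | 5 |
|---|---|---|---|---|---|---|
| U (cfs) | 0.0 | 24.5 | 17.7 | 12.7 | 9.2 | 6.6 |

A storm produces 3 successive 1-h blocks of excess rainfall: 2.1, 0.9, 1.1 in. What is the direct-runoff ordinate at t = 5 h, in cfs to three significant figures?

By discrete convolution, Q_j = Σ (P_i / 1 in) · U_{j−i}.
At t = 5 h (j=5): Q = (2.1/1)·6.6 + (0.9/1)·9.2 + (1.1/1)·12.7 = 36.1 cfs.

Q ≈ 36.1 cfs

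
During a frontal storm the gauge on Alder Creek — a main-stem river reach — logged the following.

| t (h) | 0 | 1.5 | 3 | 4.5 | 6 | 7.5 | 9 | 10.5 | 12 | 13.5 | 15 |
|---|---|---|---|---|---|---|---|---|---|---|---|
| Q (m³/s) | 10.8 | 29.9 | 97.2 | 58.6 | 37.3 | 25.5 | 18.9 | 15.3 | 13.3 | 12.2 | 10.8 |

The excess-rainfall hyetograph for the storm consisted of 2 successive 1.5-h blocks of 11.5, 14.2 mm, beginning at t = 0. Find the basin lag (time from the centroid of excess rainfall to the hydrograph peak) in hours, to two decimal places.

t_L ≈ 1.42 h

Centroid of excess rainfall: t_c = Σ P_i·t̄_i / ΣP_i = 1.5788 h (block centres at 0.75, 2.25 h).
Hydrograph peak occurs at t = 3 h, so basin lag t_L = 3 − 1.5788 = 1.42 h.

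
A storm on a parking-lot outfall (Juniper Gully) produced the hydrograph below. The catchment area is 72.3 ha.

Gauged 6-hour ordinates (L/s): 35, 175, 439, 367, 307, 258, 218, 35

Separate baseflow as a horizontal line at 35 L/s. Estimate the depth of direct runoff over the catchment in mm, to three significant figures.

d ≈ 46.4 mm

Direct runoff: 0.0, 140.0, 404.0, 332.0, 272.0, 223.0, 183.0, 0.0 L/s; ΣQ_DR = 1554 L/s.
V = ΣQ_DR · Δt = 1554 × 21600 s = 3.357 × 10^7 L.
Over A = 72.3 ha, depth = V / A = 46.4 mm.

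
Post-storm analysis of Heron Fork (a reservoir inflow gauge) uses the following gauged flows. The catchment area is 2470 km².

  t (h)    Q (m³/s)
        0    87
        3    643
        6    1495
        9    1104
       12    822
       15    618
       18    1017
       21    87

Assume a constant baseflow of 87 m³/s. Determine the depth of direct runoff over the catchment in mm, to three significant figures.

Direct runoff: 0.0, 556.0, 1408.0, 1017.0, 735.0, 531.0, 930.0, 0.0 m³/s; ΣQ_DR = 5177 m³/s.
V = ΣQ_DR · Δt = 5177 × 10800 s = 5.591 × 10^7 m³.
Over A = 2470 km², depth = V / A = 22.6 mm.

d ≈ 22.6 mm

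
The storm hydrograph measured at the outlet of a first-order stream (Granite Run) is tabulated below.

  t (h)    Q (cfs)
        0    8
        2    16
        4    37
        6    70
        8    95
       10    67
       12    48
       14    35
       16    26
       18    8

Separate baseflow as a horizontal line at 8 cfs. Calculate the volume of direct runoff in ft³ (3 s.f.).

V ≈ 2.38 × 10^6 ft³

Direct-runoff ordinates (Q − Q_b): 0.0, 8.0, 29.0, 62.0, 87.0, 59.0, 40.0, 27.0, 18.0, 0.0 cfs.
ΣQ_DR = 330.0 cfs.
With Δt = 2 h = 7200 s, V = ΣQ_DR · Δt = 330.0 × 7200 = 2.38 × 10^6 ft³.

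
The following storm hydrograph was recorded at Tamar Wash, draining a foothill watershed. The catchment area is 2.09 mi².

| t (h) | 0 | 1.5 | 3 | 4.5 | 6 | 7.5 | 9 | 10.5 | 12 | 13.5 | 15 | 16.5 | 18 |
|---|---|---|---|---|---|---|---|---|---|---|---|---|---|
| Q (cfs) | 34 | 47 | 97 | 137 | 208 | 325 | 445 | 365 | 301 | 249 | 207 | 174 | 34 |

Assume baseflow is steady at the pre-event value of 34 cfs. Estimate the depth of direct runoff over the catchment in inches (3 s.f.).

Direct runoff: 0.0, 13.0, 63.0, 103.0, 174.0, 291.0, 411.0, 331.0, 267.0, 215.0, 173.0, 140.0, 0.0 cfs; ΣQ_DR = 2181 cfs.
V = ΣQ_DR · Δt = 2181 × 5400 s = 1.178 × 10^7 ft³.
Over A = 2.09 mi², depth = V / A = 2.43 in.

d ≈ 2.43 in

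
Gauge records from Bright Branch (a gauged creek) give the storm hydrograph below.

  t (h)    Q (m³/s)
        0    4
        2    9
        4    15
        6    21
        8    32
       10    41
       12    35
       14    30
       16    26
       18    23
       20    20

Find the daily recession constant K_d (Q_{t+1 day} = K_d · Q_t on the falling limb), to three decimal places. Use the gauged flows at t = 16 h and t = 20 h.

Between t = 16 h and t = 20 h the flow falls from 26 to 20 m³/s over 2×2 h = 4 h.
Per-interval ratio K = (20/26)^(1/2) = 0.8771; K_d = K^(24/2) = 0.207.

K_d ≈ 0.207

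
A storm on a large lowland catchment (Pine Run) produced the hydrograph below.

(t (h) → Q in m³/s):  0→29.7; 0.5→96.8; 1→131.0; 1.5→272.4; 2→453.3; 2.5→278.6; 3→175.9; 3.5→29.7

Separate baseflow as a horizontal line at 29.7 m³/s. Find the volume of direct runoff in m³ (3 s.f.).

V ≈ 2.21 × 10^6 m³

Direct-runoff ordinates (Q − Q_b): 0.0, 67.1, 101.3, 242.7, 423.6, 248.9, 146.2, 0.0 m³/s.
ΣQ_DR = 1230 m³/s.
With Δt = 0.5 h = 1800 s, V = ΣQ_DR · Δt = 1230 × 1800 = 2.21 × 10^6 m³.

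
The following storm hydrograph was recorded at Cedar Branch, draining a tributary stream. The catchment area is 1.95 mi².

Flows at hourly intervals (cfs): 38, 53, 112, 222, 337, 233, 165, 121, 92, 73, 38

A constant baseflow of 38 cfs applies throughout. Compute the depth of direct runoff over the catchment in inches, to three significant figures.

Direct runoff: 0.0, 15.0, 74.0, 184.0, 299.0, 195.0, 127.0, 83.0, 54.0, 35.0, 0.0 cfs; ΣQ_DR = 1066 cfs.
V = ΣQ_DR · Δt = 1066 × 3600 s = 3.838 × 10^6 ft³.
Over A = 1.95 mi², depth = V / A = 0.847 in.

d ≈ 0.847 in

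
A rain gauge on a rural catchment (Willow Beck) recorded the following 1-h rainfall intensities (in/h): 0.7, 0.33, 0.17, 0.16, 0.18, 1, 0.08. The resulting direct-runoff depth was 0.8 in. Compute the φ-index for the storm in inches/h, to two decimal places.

Only the 2 blocks with intensity above φ contribute runoff: 0.7, 1 in/h.
Σ(I−φ)·Δt = d  ⇒  (0.7+1 − 2φ)·1 = 0.8
φ = (1.700 − 0.8/1) / 2 = 0.45 in/h.

φ ≈ 0.45 in/h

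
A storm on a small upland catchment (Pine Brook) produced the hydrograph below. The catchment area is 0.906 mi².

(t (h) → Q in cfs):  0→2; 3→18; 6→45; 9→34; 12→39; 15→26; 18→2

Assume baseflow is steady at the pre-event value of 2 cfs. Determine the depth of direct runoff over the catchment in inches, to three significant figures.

d ≈ 0.780 in

Direct runoff: 0.0, 16.0, 43.0, 32.0, 37.0, 24.0, 0.0 cfs; ΣQ_DR = 152.0 cfs.
V = ΣQ_DR · Δt = 152.0 × 10800 s = 1.642 × 10^6 ft³.
Over A = 0.906 mi², depth = V / A = 0.780 in.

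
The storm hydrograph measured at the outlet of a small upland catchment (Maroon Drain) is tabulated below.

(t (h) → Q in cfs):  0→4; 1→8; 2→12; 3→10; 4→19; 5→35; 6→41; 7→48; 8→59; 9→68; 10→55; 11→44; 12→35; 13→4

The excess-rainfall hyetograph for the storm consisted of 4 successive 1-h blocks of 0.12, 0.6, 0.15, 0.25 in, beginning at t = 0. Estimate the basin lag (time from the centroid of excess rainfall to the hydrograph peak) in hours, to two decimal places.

t_L ≈ 7.03 h

Centroid of excess rainfall: t_c = Σ P_i·t̄_i / ΣP_i = 1.9732 h (block centres at 0.5, 1.5, 2.5, 3.5 h).
Hydrograph peak occurs at t = 9 h, so basin lag t_L = 9 − 1.9732 = 7.03 h.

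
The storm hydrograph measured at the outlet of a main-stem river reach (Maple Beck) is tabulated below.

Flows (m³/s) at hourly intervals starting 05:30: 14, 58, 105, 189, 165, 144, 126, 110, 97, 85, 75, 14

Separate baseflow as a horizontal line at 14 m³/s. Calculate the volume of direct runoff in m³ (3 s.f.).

Direct-runoff ordinates (Q − Q_b): 0.0, 44.0, 91.0, 175.0, 151.0, 130.0, 112.0, 96.0, 83.0, 71.0, 61.0, 0.0 m³/s.
ΣQ_DR = 1014 m³/s.
With Δt = 1 h = 3600 s, V = ΣQ_DR · Δt = 1014 × 3600 = 3.65 × 10^6 m³.

V ≈ 3.65 × 10^6 m³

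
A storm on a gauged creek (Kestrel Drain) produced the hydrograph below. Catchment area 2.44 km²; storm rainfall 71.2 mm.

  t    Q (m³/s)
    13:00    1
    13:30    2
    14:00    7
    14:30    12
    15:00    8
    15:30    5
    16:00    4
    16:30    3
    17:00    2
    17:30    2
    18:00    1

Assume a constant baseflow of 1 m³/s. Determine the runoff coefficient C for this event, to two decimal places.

C ≈ 0.37

ΣQ_DR = 36.00 m³/s; V = ΣQ_DR·Δt = 64800 m³.
Runoff depth d = V / A = 26.56 mm.
C = d / P = 26.56 / 71.2 = 0.37.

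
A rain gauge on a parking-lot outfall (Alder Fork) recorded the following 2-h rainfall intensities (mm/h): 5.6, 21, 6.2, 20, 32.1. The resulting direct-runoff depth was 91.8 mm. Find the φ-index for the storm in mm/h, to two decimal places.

Only the 3 blocks with intensity above φ contribute runoff: 21, 20, 32.1 mm/h.
Σ(I−φ)·Δt = d  ⇒  (21+20+32.1 − 3φ)·2 = 91.8
φ = (73.10 − 91.8/2) / 3 = 9.07 mm/h.

φ ≈ 9.07 mm/h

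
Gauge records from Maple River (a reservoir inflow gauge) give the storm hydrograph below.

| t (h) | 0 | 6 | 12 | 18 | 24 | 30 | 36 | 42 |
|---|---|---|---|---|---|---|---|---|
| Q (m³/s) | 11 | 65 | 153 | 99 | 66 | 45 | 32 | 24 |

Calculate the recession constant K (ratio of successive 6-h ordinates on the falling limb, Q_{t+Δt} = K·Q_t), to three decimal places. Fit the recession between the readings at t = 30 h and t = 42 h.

K ≈ 0.730

Using the recession-limb readings at t = 30 h and t = 42 h: Q falls from 45 to 24 m³/s over 2 intervals.
K = (Q₂/Q₁)^(1/2) = (24/45)^(1/2) = 0.730.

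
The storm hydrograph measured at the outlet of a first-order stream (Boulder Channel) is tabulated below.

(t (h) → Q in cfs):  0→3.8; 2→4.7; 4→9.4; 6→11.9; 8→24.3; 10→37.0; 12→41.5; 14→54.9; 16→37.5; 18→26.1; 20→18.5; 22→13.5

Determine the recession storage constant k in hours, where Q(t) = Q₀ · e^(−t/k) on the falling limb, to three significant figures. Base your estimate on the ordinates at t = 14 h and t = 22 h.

On the falling limb, Q drops from 54.9 to 13.5 cfs between t = 14 h and t = 22 h (Δt = 8 h).
k = −Δt / ln(Q₂/Q₁) = −8 / ln(13.5/54.9) = 5.70 h.

k ≈ 5.70 h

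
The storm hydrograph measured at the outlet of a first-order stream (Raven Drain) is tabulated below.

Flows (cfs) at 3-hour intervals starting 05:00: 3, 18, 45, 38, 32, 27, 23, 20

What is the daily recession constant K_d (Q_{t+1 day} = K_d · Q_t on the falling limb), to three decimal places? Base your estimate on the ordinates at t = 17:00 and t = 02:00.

K_d ≈ 0.286

Between t = 17:00 and t = 02:00 the flow falls from 32 to 20 cfs over 3×3 h = 9 h.
Per-interval ratio K = (20/32)^(1/3) = 0.8550; K_d = K^(24/3) = 0.286.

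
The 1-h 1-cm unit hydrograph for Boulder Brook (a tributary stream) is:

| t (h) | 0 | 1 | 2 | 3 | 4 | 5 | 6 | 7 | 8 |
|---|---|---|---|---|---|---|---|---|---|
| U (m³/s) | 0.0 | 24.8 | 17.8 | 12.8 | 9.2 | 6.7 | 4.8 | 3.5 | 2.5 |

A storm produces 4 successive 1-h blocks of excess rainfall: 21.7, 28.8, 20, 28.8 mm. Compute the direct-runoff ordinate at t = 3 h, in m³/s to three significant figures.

Q ≈ 129 m³/s

By discrete convolution, Q_j = Σ (P_i / 10 mm) · U_{j−i}.
At t = 3 h (j=3): Q = (21.7/10)·12.8 + (28.8/10)·17.8 + (20/10)·24.8 + (28.8/10)·0.0 = 129 m³/s.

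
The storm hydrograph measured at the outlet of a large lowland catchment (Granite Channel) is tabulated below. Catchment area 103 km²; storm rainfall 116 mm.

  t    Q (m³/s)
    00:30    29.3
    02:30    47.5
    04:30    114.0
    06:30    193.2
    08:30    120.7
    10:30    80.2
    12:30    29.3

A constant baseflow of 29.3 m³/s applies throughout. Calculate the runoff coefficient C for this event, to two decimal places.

C ≈ 0.25

ΣQ_DR = 409.1 m³/s; V = ΣQ_DR·Δt = 2.946 × 10^6 m³.
Runoff depth d = V / A = 28.60 mm.
C = d / P = 28.60 / 116 = 0.25.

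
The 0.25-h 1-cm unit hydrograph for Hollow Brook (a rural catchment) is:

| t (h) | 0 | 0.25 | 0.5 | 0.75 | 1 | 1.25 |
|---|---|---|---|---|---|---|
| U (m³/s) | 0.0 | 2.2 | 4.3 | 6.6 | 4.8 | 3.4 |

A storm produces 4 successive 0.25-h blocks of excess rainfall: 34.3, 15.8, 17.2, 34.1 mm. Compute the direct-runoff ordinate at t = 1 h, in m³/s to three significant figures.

By discrete convolution, Q_j = Σ (P_i / 10 mm) · U_{j−i}.
At t = 1 h (j=4): Q = (34.3/10)·4.8 + (15.8/10)·6.6 + (17.2/10)·4.3 + (34.1/10)·2.2 = 41.8 m³/s.

Q ≈ 41.8 m³/s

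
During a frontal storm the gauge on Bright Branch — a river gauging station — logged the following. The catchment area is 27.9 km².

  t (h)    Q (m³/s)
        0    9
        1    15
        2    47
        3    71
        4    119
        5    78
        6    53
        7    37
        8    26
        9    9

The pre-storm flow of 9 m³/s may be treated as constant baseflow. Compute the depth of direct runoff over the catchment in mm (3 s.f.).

Direct runoff: 0.0, 6.0, 38.0, 62.0, 110.0, 69.0, 44.0, 28.0, 17.0, 0.0 m³/s; ΣQ_DR = 374.0 m³/s.
V = ΣQ_DR · Δt = 374.0 × 3600 s = 1.346 × 10^6 m³.
Over A = 27.9 km², depth = V / A = 48.3 mm.

d ≈ 48.3 mm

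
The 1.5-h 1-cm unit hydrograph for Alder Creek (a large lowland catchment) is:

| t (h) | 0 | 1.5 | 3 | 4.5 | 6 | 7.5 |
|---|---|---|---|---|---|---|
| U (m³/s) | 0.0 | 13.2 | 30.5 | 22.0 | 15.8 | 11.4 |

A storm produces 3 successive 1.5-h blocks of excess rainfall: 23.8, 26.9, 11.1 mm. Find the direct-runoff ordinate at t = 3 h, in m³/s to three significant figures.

Q ≈ 108 m³/s

By discrete convolution, Q_j = Σ (P_i / 10 mm) · U_{j−i}.
At t = 3 h (j=2): Q = (23.8/10)·30.5 + (26.9/10)·13.2 + (11.1/10)·0.0 = 108 m³/s.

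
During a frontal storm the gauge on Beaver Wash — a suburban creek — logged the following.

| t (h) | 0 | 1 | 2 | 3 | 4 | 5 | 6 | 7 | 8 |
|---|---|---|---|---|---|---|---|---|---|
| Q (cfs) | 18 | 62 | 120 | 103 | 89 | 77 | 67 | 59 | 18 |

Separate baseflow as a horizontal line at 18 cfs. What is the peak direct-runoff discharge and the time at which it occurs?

Q_p = 102.0 cfs at t = 2 h

Subtracting baseflow gives direct-runoff ordinates: 0.0, 44.0, 102.0, 85.0, 71.0, 59.0, 49.0, 41.0, 0.0 cfs.
The maximum is 102.0 cfs, occurring at the reading for t = 2 h.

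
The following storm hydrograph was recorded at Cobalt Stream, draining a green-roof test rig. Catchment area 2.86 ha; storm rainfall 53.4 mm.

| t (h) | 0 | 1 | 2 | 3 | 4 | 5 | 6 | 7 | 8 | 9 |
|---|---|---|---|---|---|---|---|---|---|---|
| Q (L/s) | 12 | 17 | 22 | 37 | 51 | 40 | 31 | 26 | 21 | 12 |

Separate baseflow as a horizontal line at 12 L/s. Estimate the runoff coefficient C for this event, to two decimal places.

ΣQ_DR = 149.0 L/s; V = ΣQ_DR·Δt = 5.364 × 10^5 L.
Runoff depth d = V / A = 18.76 mm.
C = d / P = 18.76 / 53.4 = 0.35.

C ≈ 0.35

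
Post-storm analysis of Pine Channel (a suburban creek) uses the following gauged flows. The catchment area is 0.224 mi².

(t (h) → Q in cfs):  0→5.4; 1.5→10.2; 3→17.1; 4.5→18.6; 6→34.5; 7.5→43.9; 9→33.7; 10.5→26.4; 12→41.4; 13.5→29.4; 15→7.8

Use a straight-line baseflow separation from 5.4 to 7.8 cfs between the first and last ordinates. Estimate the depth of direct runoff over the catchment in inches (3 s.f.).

d ≈ 2.03 in

Direct runoff: 0.00, 4.56, 11.22, 12.48, 28.14, 37.30, 26.86, 19.32, 34.08, 21.84, 0.00 cfs; ΣQ_DR = 195.8 cfs.
V = ΣQ_DR · Δt = 195.8 × 5400 s = 1.057 × 10^6 ft³.
Over A = 0.224 mi², depth = V / A = 2.03 in.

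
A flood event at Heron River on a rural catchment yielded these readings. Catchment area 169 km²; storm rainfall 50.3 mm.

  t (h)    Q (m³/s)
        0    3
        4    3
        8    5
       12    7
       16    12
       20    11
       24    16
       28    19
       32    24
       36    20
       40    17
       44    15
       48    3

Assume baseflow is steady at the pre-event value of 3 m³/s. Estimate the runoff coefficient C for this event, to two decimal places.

C ≈ 0.20

ΣQ_DR = 116.0 m³/s; V = ΣQ_DR·Δt = 1.670 × 10^6 m³.
Runoff depth d = V / A = 9.884 mm.
C = d / P = 9.884 / 50.3 = 0.20.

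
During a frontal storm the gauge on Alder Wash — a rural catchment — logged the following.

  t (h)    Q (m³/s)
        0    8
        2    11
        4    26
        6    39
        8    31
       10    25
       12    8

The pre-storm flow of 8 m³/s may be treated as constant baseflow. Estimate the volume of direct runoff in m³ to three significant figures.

V ≈ 6.62 × 10^5 m³

Direct-runoff ordinates (Q − Q_b): 0.0, 3.0, 18.0, 31.0, 23.0, 17.0, 0.0 m³/s.
ΣQ_DR = 92.00 m³/s.
With Δt = 2 h = 7200 s, V = ΣQ_DR · Δt = 92.00 × 7200 = 6.62 × 10^5 m³.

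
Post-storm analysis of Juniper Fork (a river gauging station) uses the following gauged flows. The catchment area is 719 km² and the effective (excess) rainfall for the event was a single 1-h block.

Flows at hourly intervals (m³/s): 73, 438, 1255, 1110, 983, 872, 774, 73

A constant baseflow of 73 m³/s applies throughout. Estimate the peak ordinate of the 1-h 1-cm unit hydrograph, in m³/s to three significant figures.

Direct runoff: 0.0, 365.0, 1182.0, 1037.0, 910.0, 799.0, 701.0, 0.0 m³/s; ΣQ_DR = 4994 m³/s, peak = 1182.0 m³/s.
Runoff depth d = ΣQ_DR·Δt / A = 4994 × 3600 / (719 km²) = 25.00 mm.
The 1-cm UH is the DRH scaled by (10 mm)/d, so U_p = 1182.0 × 10/25.00 = 473 m³/s.

U_p ≈ 473 m³/s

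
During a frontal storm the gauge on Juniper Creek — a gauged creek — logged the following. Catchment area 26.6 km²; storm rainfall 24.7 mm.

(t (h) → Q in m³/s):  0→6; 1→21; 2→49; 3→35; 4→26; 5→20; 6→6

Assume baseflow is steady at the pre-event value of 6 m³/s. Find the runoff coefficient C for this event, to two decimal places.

ΣQ_DR = 121.0 m³/s; V = ΣQ_DR·Δt = 4.356 × 10^5 m³.
Runoff depth d = V / A = 16.38 mm.
C = d / P = 16.38 / 24.7 = 0.66.

C ≈ 0.66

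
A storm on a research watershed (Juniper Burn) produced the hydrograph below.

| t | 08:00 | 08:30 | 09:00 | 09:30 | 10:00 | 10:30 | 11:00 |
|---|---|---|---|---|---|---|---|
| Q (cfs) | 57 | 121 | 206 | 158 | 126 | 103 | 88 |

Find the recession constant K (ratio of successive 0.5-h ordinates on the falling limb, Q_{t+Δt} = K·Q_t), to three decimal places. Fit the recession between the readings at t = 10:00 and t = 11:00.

Using the recession-limb readings at t = 10:00 and t = 11:00: Q falls from 126 to 88 cfs over 2 intervals.
K = (Q₂/Q₁)^(1/2) = (88/126)^(1/2) = 0.836.

K ≈ 0.836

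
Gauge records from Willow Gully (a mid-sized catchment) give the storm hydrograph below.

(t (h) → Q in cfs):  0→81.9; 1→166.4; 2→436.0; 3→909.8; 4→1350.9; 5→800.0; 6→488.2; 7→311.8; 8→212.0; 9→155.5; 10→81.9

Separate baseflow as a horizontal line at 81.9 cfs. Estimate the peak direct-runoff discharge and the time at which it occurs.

Subtracting baseflow gives direct-runoff ordinates: 0.0, 84.5, 354.1, 827.9, 1269.0, 718.1, 406.3, 229.9, 130.1, 73.6, 0.0 cfs.
The maximum is 1269.0 cfs, occurring at the reading for t = 4 h.

Q_p = 1269.0 cfs at t = 4 h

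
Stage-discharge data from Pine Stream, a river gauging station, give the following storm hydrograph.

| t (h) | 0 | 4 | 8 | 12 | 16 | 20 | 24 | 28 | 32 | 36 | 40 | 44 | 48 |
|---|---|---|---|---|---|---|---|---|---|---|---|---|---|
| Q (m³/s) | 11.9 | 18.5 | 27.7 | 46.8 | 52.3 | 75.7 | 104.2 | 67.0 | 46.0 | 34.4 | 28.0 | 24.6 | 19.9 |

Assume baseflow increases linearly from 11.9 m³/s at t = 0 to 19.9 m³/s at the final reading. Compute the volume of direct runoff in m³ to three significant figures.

V ≈ 5.04 × 10^6 m³

Direct-runoff ordinates (Q − Q_b): 0.00, 5.93, 14.47, 32.90, 37.73, 60.47, 88.30, 50.43, 28.77, 16.50, 9.43, 5.37, 0.00 m³/s.
ΣQ_DR = 350.3 m³/s.
With Δt = 4 h = 14400 s, V = ΣQ_DR · Δt = 350.3 × 14400 = 5.04 × 10^6 m³.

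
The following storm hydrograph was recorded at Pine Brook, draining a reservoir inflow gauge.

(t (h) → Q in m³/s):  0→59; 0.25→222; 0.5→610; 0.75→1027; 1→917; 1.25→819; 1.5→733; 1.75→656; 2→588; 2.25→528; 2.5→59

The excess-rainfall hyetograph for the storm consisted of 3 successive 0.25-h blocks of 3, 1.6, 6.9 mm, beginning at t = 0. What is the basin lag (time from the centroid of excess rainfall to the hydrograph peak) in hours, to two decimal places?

t_L ≈ 0.29 h

Centroid of excess rainfall: t_c = Σ P_i·t̄_i / ΣP_i = 0.4598 h (block centres at 0.125, 0.375, 0.625 h).
Hydrograph peak occurs at t = 0.75 h, so basin lag t_L = 0.75 − 0.4598 = 0.29 h.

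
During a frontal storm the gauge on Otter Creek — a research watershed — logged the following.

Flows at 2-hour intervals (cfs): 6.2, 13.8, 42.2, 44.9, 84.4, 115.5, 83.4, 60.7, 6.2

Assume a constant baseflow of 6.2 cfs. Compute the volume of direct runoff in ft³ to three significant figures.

Direct-runoff ordinates (Q − Q_b): 0.0, 7.6, 36.0, 38.7, 78.2, 109.3, 77.2, 54.5, 0.0 cfs.
ΣQ_DR = 401.5 cfs.
With Δt = 2 h = 7200 s, V = ΣQ_DR · Δt = 401.5 × 7200 = 2.89 × 10^6 ft³.

V ≈ 2.89 × 10^6 ft³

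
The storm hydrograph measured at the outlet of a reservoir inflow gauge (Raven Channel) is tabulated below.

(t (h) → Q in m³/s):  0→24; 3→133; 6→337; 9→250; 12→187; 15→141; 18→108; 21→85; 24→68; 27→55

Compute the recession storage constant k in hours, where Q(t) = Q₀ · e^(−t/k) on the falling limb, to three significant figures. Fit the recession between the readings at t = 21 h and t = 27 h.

On the falling limb, Q drops from 85 to 55 m³/s between t = 21 h and t = 27 h (Δt = 6 h).
k = −Δt / ln(Q₂/Q₁) = −6 / ln(55/85) = 13.8 h.

k ≈ 13.8 h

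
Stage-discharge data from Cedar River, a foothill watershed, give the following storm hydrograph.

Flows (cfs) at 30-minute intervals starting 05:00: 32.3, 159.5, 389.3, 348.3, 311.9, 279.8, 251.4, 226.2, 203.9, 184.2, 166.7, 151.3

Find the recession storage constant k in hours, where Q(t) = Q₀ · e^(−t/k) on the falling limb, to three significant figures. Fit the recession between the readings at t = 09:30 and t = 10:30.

On the falling limb, Q drops from 184.2 to 151.3 cfs between t = 09:30 and t = 10:30 (Δt = 1 h).
k = −Δt / ln(Q₂/Q₁) = −1 / ln(151.3/184.2) = 5.08 h.

k ≈ 5.08 h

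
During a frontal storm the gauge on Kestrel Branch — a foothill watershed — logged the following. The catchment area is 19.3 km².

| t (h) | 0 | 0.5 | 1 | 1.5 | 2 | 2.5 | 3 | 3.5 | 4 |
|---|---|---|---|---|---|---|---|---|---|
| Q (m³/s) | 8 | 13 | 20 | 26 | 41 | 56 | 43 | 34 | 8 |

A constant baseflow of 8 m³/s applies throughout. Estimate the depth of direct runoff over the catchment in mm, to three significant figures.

Direct runoff: 0.0, 5.0, 12.0, 18.0, 33.0, 48.0, 35.0, 26.0, 0.0 m³/s; ΣQ_DR = 177.0 m³/s.
V = ΣQ_DR · Δt = 177.0 × 1800 s = 3.186 × 10^5 m³.
Over A = 19.3 km², depth = V / A = 16.5 mm.

d ≈ 16.5 mm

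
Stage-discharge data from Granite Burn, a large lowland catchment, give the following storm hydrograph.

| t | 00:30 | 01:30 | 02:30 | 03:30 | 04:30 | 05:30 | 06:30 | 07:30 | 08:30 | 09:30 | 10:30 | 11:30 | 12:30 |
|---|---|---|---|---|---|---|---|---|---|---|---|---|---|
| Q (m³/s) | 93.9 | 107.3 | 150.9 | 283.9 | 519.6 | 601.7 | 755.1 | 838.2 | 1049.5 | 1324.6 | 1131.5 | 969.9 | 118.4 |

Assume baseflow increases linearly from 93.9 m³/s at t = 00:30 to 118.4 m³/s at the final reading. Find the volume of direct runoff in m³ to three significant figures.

V ≈ 2.36 × 10^7 m³

Direct-runoff ordinates (Q − Q_b): 0.00, 11.36, 52.92, 183.88, 417.53, 497.59, 648.95, 730.01, 939.27, 1212.33, 1017.18, 853.54, 0.00 m³/s.
ΣQ_DR = 6565 m³/s.
With Δt = 1 h = 3600 s, V = ΣQ_DR · Δt = 6565 × 3600 = 2.36 × 10^7 m³.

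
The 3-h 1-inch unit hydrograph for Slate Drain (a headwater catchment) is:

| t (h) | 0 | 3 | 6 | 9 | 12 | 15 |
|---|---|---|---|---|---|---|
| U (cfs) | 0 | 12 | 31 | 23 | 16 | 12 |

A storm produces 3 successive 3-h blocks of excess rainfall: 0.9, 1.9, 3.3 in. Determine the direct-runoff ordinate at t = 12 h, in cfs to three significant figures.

By discrete convolution, Q_j = Σ (P_i / 1 in) · U_{j−i}.
At t = 12 h (j=4): Q = (0.9/1)·16 + (1.9/1)·23 + (3.3/1)·31 = 160 cfs.

Q ≈ 160 cfs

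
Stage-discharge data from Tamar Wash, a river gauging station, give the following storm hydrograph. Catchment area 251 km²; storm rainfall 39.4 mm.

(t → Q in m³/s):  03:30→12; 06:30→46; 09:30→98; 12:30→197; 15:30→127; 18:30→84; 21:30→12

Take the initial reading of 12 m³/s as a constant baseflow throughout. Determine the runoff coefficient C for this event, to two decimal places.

C ≈ 0.54

ΣQ_DR = 492.0 m³/s; V = ΣQ_DR·Δt = 5.314 × 10^6 m³.
Runoff depth d = V / A = 21.17 mm.
C = d / P = 21.17 / 39.4 = 0.54.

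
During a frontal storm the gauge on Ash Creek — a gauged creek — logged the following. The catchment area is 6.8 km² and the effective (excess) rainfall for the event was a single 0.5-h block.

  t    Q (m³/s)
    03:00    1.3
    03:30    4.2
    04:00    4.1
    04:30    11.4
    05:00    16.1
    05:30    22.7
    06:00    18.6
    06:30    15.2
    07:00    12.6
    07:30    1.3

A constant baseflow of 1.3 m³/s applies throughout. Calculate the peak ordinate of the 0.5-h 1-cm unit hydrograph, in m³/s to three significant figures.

U_p ≈ 8.55 m³/s

Direct runoff: 0.0, 2.9, 2.8, 10.1, 14.8, 21.4, 17.3, 13.9, 11.3, 0.0 m³/s; ΣQ_DR = 94.50 m³/s, peak = 21.4 m³/s.
Runoff depth d = ΣQ_DR·Δt / A = 94.50 × 1800 / (6.8 km²) = 25.01 mm.
The 1-cm UH is the DRH scaled by (10 mm)/d, so U_p = 21.4 × 10/25.01 = 8.55 m³/s.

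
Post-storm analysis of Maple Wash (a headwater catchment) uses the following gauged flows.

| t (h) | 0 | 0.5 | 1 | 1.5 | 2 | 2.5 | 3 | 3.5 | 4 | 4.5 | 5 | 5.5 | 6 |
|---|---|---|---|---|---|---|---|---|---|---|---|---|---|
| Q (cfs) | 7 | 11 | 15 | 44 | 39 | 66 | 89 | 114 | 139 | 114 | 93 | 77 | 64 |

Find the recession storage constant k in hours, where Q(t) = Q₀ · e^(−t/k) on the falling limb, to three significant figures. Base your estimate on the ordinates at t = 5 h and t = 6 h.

k ≈ 2.68 h

On the falling limb, Q drops from 93 to 64 cfs between t = 5 h and t = 6 h (Δt = 1 h).
k = −Δt / ln(Q₂/Q₁) = −1 / ln(64/93) = 2.68 h.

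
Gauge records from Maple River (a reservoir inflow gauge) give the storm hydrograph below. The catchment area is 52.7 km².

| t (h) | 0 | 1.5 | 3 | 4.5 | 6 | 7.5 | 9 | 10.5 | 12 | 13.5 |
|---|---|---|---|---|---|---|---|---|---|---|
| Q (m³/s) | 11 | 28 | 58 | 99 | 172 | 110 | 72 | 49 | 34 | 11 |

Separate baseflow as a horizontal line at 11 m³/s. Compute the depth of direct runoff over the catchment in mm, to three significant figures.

d ≈ 54.7 mm

Direct runoff: 0.0, 17.0, 47.0, 88.0, 161.0, 99.0, 61.0, 38.0, 23.0, 0.0 m³/s; ΣQ_DR = 534.0 m³/s.
V = ΣQ_DR · Δt = 534.0 × 5400 s = 2.884 × 10^6 m³.
Over A = 52.7 km², depth = V / A = 54.7 mm.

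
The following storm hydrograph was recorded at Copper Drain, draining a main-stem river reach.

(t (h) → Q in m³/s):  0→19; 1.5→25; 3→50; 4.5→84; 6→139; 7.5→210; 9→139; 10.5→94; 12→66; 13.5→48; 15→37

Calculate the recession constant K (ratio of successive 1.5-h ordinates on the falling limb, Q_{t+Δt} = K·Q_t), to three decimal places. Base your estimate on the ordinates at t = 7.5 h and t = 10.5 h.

Using the recession-limb readings at t = 7.5 h and t = 10.5 h: Q falls from 210 to 94 m³/s over 2 intervals.
K = (Q₂/Q₁)^(1/2) = (94/210)^(1/2) = 0.669.

K ≈ 0.669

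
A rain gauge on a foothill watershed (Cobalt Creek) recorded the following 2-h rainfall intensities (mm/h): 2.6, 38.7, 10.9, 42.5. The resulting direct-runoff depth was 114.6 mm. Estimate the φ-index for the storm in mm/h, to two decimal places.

Only the 2 blocks with intensity above φ contribute runoff: 38.7, 42.5 mm/h.
Σ(I−φ)·Δt = d  ⇒  (38.7+42.5 − 2φ)·2 = 114.6
φ = (81.20 − 114.6/2) / 2 = 11.95 mm/h.

φ ≈ 11.95 mm/h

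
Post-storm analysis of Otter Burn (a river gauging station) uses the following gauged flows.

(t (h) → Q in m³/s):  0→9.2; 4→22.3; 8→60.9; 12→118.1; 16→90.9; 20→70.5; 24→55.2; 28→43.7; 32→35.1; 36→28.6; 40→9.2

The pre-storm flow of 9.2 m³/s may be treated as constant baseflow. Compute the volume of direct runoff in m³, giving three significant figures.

Direct-runoff ordinates (Q − Q_b): 0.0, 13.1, 51.7, 108.9, 81.7, 61.3, 46.0, 34.5, 25.9, 19.4, 0.0 m³/s.
ΣQ_DR = 442.5 m³/s.
With Δt = 4 h = 14400 s, V = ΣQ_DR · Δt = 442.5 × 14400 = 6.37 × 10^6 m³.

V ≈ 6.37 × 10^6 m³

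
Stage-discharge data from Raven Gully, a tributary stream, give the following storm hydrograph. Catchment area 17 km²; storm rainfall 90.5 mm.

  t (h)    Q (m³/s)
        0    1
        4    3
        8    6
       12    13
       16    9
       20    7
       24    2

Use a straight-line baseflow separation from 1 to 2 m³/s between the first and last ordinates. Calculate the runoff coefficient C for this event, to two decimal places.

C ≈ 0.29

ΣQ_DR = 30.50 m³/s; V = ΣQ_DR·Δt = 4.392 × 10^5 m³.
Runoff depth d = V / A = 25.84 mm.
C = d / P = 25.84 / 90.5 = 0.29.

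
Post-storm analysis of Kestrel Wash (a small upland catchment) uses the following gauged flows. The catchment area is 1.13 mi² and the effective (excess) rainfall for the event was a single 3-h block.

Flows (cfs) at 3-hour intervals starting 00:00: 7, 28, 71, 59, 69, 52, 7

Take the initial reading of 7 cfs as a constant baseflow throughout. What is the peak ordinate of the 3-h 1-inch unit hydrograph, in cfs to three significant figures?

Direct runoff: 0.0, 21.0, 64.0, 52.0, 62.0, 45.0, 0.0 cfs; ΣQ_DR = 244.0 cfs, peak = 64.0 cfs.
Runoff depth d = ΣQ_DR·Δt / A = 244.0 × 10800 / (1.13 mi²) = 1.004 in.
The 1-inch UH is the DRH scaled by (1 in)/d, so U_p = 64.0 × 1/1.004 = 63.8 cfs.

U_p ≈ 63.8 cfs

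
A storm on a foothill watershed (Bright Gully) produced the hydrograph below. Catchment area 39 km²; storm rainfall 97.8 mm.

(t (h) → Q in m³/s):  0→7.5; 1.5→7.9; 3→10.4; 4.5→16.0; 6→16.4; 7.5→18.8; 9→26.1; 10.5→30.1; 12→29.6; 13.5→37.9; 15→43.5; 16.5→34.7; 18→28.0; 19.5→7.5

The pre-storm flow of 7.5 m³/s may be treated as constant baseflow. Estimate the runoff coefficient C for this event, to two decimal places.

ΣQ_DR = 209.4 m³/s; V = ΣQ_DR·Δt = 1.131 × 10^6 m³.
Runoff depth d = V / A = 28.99 mm.
C = d / P = 28.99 / 97.8 = 0.30.

C ≈ 0.30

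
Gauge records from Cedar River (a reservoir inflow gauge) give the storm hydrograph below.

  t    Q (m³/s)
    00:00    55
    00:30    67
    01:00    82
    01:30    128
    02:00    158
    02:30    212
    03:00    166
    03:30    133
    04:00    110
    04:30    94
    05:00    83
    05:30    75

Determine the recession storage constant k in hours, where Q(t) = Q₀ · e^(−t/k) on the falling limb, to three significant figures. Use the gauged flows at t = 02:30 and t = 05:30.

k ≈ 2.89 h

On the falling limb, Q drops from 212 to 75 m³/s between t = 02:30 and t = 05:30 (Δt = 3 h).
k = −Δt / ln(Q₂/Q₁) = −3 / ln(75/212) = 2.89 h.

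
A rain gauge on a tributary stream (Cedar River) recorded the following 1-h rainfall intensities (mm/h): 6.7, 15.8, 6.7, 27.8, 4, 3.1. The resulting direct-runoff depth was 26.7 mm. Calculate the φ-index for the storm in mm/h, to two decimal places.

Only the 2 blocks with intensity above φ contribute runoff: 15.8, 27.8 mm/h.
Σ(I−φ)·Δt = d  ⇒  (15.8+27.8 − 2φ)·1 = 26.7
φ = (43.60 − 26.7/1) / 2 = 8.45 mm/h.

φ ≈ 8.45 mm/h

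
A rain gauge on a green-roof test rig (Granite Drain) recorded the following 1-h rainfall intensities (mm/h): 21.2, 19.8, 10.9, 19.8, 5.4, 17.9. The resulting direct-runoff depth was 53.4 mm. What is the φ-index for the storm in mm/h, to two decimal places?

Only the 5 blocks with intensity above φ contribute runoff: 21.2, 19.8, 10.9, 19.8, 17.9 mm/h.
Σ(I−φ)·Δt = d  ⇒  (21.2+19.8+10.9+19.8+17.9 − 5φ)·1 = 53.4
φ = (89.60 − 53.4/1) / 5 = 7.24 mm/h.

φ ≈ 7.24 mm/h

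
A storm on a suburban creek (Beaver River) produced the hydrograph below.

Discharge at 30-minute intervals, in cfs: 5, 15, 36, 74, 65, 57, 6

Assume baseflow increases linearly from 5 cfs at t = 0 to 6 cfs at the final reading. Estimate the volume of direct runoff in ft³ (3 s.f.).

Direct-runoff ordinates (Q − Q_b): 0.00, 9.83, 30.67, 68.50, 59.33, 51.17, 0.00 cfs.
ΣQ_DR = 219.5 cfs.
With Δt = 0.5 h = 1800 s, V = ΣQ_DR · Δt = 219.5 × 1800 = 3.95 × 10^5 ft³.

V ≈ 3.95 × 10^5 ft³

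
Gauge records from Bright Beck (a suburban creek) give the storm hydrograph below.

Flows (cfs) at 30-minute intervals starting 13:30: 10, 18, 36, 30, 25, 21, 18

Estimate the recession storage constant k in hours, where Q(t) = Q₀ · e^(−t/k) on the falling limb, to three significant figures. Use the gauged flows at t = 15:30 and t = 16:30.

k ≈ 3.04 h

On the falling limb, Q drops from 25 to 18 cfs between t = 15:30 and t = 16:30 (Δt = 1 h).
k = −Δt / ln(Q₂/Q₁) = −1 / ln(18/25) = 3.04 h.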